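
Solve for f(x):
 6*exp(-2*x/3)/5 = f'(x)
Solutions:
 f(x) = C1 - 9*exp(-2*x/3)/5


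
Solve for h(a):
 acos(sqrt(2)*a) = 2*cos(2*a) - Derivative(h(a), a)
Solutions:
 h(a) = C1 - a*acos(sqrt(2)*a) + sqrt(2)*sqrt(1 - 2*a^2)/2 + sin(2*a)


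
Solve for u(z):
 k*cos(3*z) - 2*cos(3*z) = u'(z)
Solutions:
 u(z) = C1 + k*sin(3*z)/3 - 2*sin(3*z)/3


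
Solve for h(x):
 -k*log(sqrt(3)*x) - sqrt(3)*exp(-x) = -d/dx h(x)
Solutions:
 h(x) = C1 + k*x*log(x) + k*x*(-1 + log(3)/2) - sqrt(3)*exp(-x)


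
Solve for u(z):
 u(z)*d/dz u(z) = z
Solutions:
 u(z) = -sqrt(C1 + z^2)
 u(z) = sqrt(C1 + z^2)


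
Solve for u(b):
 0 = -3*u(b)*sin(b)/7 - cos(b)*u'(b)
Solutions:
 u(b) = C1*cos(b)^(3/7)


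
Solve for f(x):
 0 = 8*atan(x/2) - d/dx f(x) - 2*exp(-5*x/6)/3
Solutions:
 f(x) = C1 + 8*x*atan(x/2) - 8*log(x^2 + 4) + 4*exp(-5*x/6)/5


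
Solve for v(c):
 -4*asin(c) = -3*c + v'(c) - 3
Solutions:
 v(c) = C1 + 3*c^2/2 - 4*c*asin(c) + 3*c - 4*sqrt(1 - c^2)


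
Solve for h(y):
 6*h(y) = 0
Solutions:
 h(y) = 0


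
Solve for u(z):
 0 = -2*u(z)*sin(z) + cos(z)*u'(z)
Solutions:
 u(z) = C1/cos(z)^2


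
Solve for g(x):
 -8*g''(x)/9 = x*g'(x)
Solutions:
 g(x) = C1 + C2*erf(3*x/4)


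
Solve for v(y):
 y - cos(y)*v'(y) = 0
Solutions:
 v(y) = C1 + Integral(y/cos(y), y)


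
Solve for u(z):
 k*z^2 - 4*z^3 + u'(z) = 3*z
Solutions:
 u(z) = C1 - k*z^3/3 + z^4 + 3*z^2/2


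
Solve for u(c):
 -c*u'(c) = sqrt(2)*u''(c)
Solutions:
 u(c) = C1 + C2*erf(2^(1/4)*c/2)


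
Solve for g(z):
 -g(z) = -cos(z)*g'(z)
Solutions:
 g(z) = C1*sqrt(sin(z) + 1)/sqrt(sin(z) - 1)


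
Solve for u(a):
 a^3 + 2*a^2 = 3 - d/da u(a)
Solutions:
 u(a) = C1 - a^4/4 - 2*a^3/3 + 3*a


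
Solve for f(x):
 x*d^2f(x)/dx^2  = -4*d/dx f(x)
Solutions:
 f(x) = C1 + C2/x^3


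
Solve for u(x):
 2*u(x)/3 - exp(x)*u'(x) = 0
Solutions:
 u(x) = C1*exp(-2*exp(-x)/3)


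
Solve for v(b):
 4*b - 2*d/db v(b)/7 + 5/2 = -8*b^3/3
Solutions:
 v(b) = C1 + 7*b^4/3 + 7*b^2 + 35*b/4


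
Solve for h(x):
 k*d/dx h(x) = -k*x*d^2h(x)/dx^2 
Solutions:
 h(x) = C1 + C2*log(x)


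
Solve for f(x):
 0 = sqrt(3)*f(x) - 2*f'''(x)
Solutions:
 f(x) = C3*exp(2^(2/3)*3^(1/6)*x/2) + (C1*sin(6^(2/3)*x/4) + C2*cos(6^(2/3)*x/4))*exp(-2^(2/3)*3^(1/6)*x/4)


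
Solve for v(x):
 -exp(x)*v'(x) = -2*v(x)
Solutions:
 v(x) = C1*exp(-2*exp(-x))


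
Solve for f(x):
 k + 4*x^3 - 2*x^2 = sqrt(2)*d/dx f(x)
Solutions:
 f(x) = C1 + sqrt(2)*k*x/2 + sqrt(2)*x^4/2 - sqrt(2)*x^3/3


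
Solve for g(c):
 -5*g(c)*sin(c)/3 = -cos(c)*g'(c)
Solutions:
 g(c) = C1/cos(c)^(5/3)


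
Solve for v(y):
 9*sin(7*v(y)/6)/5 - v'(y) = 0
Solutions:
 -9*y/5 + 3*log(cos(7*v(y)/6) - 1)/7 - 3*log(cos(7*v(y)/6) + 1)/7 = C1


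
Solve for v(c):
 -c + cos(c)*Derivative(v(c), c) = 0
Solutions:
 v(c) = C1 + Integral(c/cos(c), c)


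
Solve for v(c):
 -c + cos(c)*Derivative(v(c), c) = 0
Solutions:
 v(c) = C1 + Integral(c/cos(c), c)


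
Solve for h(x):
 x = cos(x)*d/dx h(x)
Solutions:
 h(x) = C1 + Integral(x/cos(x), x)


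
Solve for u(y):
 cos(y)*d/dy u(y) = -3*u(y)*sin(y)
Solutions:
 u(y) = C1*cos(y)^3


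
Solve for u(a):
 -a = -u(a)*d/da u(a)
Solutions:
 u(a) = -sqrt(C1 + a^2)
 u(a) = sqrt(C1 + a^2)


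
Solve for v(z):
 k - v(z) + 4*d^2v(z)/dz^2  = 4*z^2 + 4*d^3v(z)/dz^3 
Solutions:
 v(z) = C1*exp(z*(4/(3*sqrt(33) + 19)^(1/3) + (3*sqrt(33) + 19)^(1/3) + 4)/12)*sin(sqrt(3)*z*(-(3*sqrt(33) + 19)^(1/3) + 4/(3*sqrt(33) + 19)^(1/3))/12) + C2*exp(z*(4/(3*sqrt(33) + 19)^(1/3) + (3*sqrt(33) + 19)^(1/3) + 4)/12)*cos(sqrt(3)*z*(-(3*sqrt(33) + 19)^(1/3) + 4/(3*sqrt(33) + 19)^(1/3))/12) + C3*exp(z*(-(3*sqrt(33) + 19)^(1/3) - 4/(3*sqrt(33) + 19)^(1/3) + 2)/6) + k - 4*z^2 - 32


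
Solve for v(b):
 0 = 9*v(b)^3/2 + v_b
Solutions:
 v(b) = -sqrt(-1/(C1 - 9*b))
 v(b) = sqrt(-1/(C1 - 9*b))


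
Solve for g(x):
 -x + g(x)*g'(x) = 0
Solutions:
 g(x) = -sqrt(C1 + x^2)
 g(x) = sqrt(C1 + x^2)


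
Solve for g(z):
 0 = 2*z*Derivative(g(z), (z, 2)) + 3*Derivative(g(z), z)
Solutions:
 g(z) = C1 + C2/sqrt(z)


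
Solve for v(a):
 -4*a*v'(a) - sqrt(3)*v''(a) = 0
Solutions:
 v(a) = C1 + C2*erf(sqrt(2)*3^(3/4)*a/3)


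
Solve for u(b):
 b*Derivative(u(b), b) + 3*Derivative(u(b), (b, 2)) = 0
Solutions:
 u(b) = C1 + C2*erf(sqrt(6)*b/6)


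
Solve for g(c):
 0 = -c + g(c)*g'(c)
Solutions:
 g(c) = -sqrt(C1 + c^2)
 g(c) = sqrt(C1 + c^2)


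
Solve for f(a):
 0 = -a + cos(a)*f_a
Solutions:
 f(a) = C1 + Integral(a/cos(a), a)


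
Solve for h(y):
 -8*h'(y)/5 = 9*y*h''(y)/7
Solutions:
 h(y) = C1 + C2/y^(11/45)


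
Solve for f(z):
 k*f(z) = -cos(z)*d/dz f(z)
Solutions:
 f(z) = C1*exp(k*(log(sin(z) - 1) - log(sin(z) + 1))/2)


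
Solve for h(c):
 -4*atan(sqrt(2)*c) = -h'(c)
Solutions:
 h(c) = C1 + 4*c*atan(sqrt(2)*c) - sqrt(2)*log(2*c^2 + 1)


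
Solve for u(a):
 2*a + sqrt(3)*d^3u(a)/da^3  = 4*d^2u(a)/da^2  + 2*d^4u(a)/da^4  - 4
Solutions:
 u(a) = C1 + C2*a + a^3/12 + a^2*(sqrt(3) + 8)/16 + (C3*sin(sqrt(29)*a/4) + C4*cos(sqrt(29)*a/4))*exp(sqrt(3)*a/4)


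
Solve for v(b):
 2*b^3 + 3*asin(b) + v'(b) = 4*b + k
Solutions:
 v(b) = C1 - b^4/2 + 2*b^2 + b*k - 3*b*asin(b) - 3*sqrt(1 - b^2)


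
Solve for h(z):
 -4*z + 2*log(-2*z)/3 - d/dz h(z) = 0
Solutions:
 h(z) = C1 - 2*z^2 + 2*z*log(-z)/3 + 2*z*(-1 + log(2))/3


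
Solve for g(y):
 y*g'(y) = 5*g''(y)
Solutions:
 g(y) = C1 + C2*erfi(sqrt(10)*y/10)


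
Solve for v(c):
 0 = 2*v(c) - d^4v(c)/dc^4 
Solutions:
 v(c) = C1*exp(-2^(1/4)*c) + C2*exp(2^(1/4)*c) + C3*sin(2^(1/4)*c) + C4*cos(2^(1/4)*c)


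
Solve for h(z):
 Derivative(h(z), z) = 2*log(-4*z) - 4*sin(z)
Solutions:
 h(z) = C1 + 2*z*log(-z) - 2*z + 4*z*log(2) + 4*cos(z)


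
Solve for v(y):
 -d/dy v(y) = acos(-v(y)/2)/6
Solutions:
 Integral(1/acos(-_y/2), (_y, v(y))) = C1 - y/6


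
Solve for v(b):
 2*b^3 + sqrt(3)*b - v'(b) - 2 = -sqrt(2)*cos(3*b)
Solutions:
 v(b) = C1 + b^4/2 + sqrt(3)*b^2/2 - 2*b + sqrt(2)*sin(3*b)/3


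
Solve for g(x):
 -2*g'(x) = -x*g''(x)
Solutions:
 g(x) = C1 + C2*x^3


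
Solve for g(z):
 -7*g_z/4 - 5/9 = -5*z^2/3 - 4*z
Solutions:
 g(z) = C1 + 20*z^3/63 + 8*z^2/7 - 20*z/63


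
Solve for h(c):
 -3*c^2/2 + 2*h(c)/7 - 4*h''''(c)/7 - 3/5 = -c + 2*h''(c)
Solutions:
 h(c) = C1*exp(-c*sqrt(-7 + sqrt(57))/2) + C2*exp(c*sqrt(-7 + sqrt(57))/2) + C3*sin(c*sqrt(7 + sqrt(57))/2) + C4*cos(c*sqrt(7 + sqrt(57))/2) + 21*c^2/4 - 7*c/2 + 378/5


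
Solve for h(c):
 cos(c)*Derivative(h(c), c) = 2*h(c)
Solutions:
 h(c) = C1*(sin(c) + 1)/(sin(c) - 1)


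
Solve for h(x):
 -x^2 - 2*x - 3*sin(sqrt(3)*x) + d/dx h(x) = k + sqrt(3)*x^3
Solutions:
 h(x) = C1 + k*x + sqrt(3)*x^4/4 + x^3/3 + x^2 - sqrt(3)*cos(sqrt(3)*x)


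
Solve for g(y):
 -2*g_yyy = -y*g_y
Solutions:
 g(y) = C1 + Integral(C2*airyai(2^(2/3)*y/2) + C3*airybi(2^(2/3)*y/2), y)


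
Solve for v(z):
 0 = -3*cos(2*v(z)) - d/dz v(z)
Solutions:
 v(z) = -asin((C1 + exp(12*z))/(C1 - exp(12*z)))/2 + pi/2
 v(z) = asin((C1 + exp(12*z))/(C1 - exp(12*z)))/2


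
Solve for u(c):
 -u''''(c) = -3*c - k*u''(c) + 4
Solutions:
 u(c) = C1 + C2*c + C3*exp(-c*sqrt(k)) + C4*exp(c*sqrt(k)) - c^3/(2*k) + 2*c^2/k


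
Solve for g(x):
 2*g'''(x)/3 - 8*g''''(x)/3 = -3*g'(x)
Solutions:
 g(x) = C1 + C2*exp(x*(-(18*sqrt(2922) + 973)^(1/3) - 1/(18*sqrt(2922) + 973)^(1/3) + 2)/24)*sin(sqrt(3)*x*(-(18*sqrt(2922) + 973)^(1/3) + (18*sqrt(2922) + 973)^(-1/3))/24) + C3*exp(x*(-(18*sqrt(2922) + 973)^(1/3) - 1/(18*sqrt(2922) + 973)^(1/3) + 2)/24)*cos(sqrt(3)*x*(-(18*sqrt(2922) + 973)^(1/3) + (18*sqrt(2922) + 973)^(-1/3))/24) + C4*exp(x*((18*sqrt(2922) + 973)^(-1/3) + 1 + (18*sqrt(2922) + 973)^(1/3))/12)


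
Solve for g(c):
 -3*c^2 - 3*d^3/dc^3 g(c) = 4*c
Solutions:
 g(c) = C1 + C2*c + C3*c^2 - c^5/60 - c^4/18


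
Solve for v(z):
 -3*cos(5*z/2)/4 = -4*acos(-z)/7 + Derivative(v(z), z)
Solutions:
 v(z) = C1 + 4*z*acos(-z)/7 + 4*sqrt(1 - z^2)/7 - 3*sin(5*z/2)/10


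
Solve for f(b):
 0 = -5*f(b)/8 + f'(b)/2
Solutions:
 f(b) = C1*exp(5*b/4)


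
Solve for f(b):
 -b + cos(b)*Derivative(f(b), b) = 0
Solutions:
 f(b) = C1 + Integral(b/cos(b), b)


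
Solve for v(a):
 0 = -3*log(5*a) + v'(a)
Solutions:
 v(a) = C1 + 3*a*log(a) - 3*a + a*log(125)


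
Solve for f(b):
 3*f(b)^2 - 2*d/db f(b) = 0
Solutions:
 f(b) = -2/(C1 + 3*b)


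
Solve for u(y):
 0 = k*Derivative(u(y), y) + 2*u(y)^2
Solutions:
 u(y) = k/(C1*k + 2*y)


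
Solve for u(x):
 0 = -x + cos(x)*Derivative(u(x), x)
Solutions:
 u(x) = C1 + Integral(x/cos(x), x)


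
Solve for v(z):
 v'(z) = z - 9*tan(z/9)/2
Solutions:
 v(z) = C1 + z^2/2 + 81*log(cos(z/9))/2


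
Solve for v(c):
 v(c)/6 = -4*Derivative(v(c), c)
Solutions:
 v(c) = C1*exp(-c/24)


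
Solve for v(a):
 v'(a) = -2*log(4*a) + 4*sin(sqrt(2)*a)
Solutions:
 v(a) = C1 - 2*a*log(a) - 4*a*log(2) + 2*a - 2*sqrt(2)*cos(sqrt(2)*a)


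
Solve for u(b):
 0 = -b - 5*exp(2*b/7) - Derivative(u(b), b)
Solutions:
 u(b) = C1 - b^2/2 - 35*exp(2*b/7)/2


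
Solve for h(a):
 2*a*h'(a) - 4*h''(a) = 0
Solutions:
 h(a) = C1 + C2*erfi(a/2)


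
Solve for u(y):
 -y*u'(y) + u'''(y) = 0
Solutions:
 u(y) = C1 + Integral(C2*airyai(y) + C3*airybi(y), y)


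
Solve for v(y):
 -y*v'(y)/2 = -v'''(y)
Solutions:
 v(y) = C1 + Integral(C2*airyai(2^(2/3)*y/2) + C3*airybi(2^(2/3)*y/2), y)


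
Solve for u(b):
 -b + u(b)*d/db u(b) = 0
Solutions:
 u(b) = -sqrt(C1 + b^2)
 u(b) = sqrt(C1 + b^2)


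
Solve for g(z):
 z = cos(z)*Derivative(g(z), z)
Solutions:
 g(z) = C1 + Integral(z/cos(z), z)


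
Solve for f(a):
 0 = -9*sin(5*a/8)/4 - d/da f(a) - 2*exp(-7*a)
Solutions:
 f(a) = C1 + 18*cos(5*a/8)/5 + 2*exp(-7*a)/7


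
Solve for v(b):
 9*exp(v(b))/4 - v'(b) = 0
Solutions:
 v(b) = log(-1/(C1 + 9*b)) + 2*log(2)


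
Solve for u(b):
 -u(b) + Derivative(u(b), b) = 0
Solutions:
 u(b) = C1*exp(b)


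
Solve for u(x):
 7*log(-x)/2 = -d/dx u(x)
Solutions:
 u(x) = C1 - 7*x*log(-x)/2 + 7*x/2


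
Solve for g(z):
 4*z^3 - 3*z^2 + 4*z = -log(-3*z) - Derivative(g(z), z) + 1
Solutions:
 g(z) = C1 - z^4 + z^3 - 2*z^2 - z*log(-z) + z*(2 - log(3))


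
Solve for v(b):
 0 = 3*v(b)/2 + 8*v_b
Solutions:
 v(b) = C1*exp(-3*b/16)


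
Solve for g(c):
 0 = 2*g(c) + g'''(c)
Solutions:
 g(c) = C3*exp(-2^(1/3)*c) + (C1*sin(2^(1/3)*sqrt(3)*c/2) + C2*cos(2^(1/3)*sqrt(3)*c/2))*exp(2^(1/3)*c/2)


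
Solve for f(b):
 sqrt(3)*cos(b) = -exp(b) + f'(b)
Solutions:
 f(b) = C1 + exp(b) + sqrt(3)*sin(b)


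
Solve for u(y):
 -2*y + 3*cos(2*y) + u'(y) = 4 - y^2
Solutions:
 u(y) = C1 - y^3/3 + y^2 + 4*y - 3*sin(2*y)/2


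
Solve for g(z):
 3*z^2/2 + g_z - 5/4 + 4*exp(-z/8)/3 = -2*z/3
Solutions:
 g(z) = C1 - z^3/2 - z^2/3 + 5*z/4 + 32*exp(-z/8)/3


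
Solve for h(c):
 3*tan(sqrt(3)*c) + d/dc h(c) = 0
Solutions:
 h(c) = C1 + sqrt(3)*log(cos(sqrt(3)*c))


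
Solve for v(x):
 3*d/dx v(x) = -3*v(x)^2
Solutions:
 v(x) = 1/(C1 + x)


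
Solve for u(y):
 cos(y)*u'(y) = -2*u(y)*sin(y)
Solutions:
 u(y) = C1*cos(y)^2


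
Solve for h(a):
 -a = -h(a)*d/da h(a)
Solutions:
 h(a) = -sqrt(C1 + a^2)
 h(a) = sqrt(C1 + a^2)


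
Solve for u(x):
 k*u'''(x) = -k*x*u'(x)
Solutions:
 u(x) = C1 + Integral(C2*airyai(-x) + C3*airybi(-x), x)


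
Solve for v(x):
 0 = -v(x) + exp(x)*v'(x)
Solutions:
 v(x) = C1*exp(-exp(-x))


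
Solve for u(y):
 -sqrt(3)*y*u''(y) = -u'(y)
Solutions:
 u(y) = C1 + C2*y^(sqrt(3)/3 + 1)


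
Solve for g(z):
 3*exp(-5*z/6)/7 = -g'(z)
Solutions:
 g(z) = C1 + 18*exp(-5*z/6)/35


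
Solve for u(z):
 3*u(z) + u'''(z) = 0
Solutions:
 u(z) = C3*exp(-3^(1/3)*z) + (C1*sin(3^(5/6)*z/2) + C2*cos(3^(5/6)*z/2))*exp(3^(1/3)*z/2)


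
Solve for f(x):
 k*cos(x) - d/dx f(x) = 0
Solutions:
 f(x) = C1 + k*sin(x)


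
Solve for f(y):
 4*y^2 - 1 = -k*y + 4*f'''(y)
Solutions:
 f(y) = C1 + C2*y + C3*y^2 + k*y^4/96 + y^5/60 - y^3/24


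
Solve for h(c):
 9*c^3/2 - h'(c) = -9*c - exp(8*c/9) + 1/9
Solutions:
 h(c) = C1 + 9*c^4/8 + 9*c^2/2 - c/9 + 9*exp(8*c/9)/8


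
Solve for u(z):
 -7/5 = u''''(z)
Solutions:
 u(z) = C1 + C2*z + C3*z^2 + C4*z^3 - 7*z^4/120


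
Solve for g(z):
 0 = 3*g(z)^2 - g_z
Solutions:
 g(z) = -1/(C1 + 3*z)


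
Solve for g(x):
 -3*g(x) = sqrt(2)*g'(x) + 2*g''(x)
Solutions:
 g(x) = (C1*sin(sqrt(22)*x/4) + C2*cos(sqrt(22)*x/4))*exp(-sqrt(2)*x/4)


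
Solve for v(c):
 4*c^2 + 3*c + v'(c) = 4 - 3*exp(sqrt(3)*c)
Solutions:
 v(c) = C1 - 4*c^3/3 - 3*c^2/2 + 4*c - sqrt(3)*exp(sqrt(3)*c)


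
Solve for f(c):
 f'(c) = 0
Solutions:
 f(c) = C1


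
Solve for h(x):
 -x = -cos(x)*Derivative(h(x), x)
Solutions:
 h(x) = C1 + Integral(x/cos(x), x)


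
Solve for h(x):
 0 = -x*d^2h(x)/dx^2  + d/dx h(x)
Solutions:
 h(x) = C1 + C2*x^2


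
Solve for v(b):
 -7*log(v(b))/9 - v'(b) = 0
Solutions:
 li(v(b)) = C1 - 7*b/9


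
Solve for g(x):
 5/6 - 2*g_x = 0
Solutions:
 g(x) = C1 + 5*x/12


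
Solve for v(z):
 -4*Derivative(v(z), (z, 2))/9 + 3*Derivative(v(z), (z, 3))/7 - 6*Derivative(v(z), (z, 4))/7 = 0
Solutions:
 v(z) = C1 + C2*z + (C3*sin(sqrt(591)*z/36) + C4*cos(sqrt(591)*z/36))*exp(z/4)


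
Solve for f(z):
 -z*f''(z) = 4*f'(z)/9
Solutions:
 f(z) = C1 + C2*z^(5/9)


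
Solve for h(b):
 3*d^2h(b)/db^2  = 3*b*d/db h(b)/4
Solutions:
 h(b) = C1 + C2*erfi(sqrt(2)*b/4)


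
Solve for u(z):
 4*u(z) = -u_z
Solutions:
 u(z) = C1*exp(-4*z)


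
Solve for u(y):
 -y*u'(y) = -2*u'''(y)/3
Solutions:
 u(y) = C1 + Integral(C2*airyai(2^(2/3)*3^(1/3)*y/2) + C3*airybi(2^(2/3)*3^(1/3)*y/2), y)


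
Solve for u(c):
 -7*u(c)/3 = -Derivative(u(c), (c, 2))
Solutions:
 u(c) = C1*exp(-sqrt(21)*c/3) + C2*exp(sqrt(21)*c/3)


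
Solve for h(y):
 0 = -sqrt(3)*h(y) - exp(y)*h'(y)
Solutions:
 h(y) = C1*exp(sqrt(3)*exp(-y))


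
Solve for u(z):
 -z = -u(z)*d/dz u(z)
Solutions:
 u(z) = -sqrt(C1 + z^2)
 u(z) = sqrt(C1 + z^2)


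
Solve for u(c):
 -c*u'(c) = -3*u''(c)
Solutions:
 u(c) = C1 + C2*erfi(sqrt(6)*c/6)


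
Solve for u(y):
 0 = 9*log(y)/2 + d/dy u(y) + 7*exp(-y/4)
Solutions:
 u(y) = C1 - 9*y*log(y)/2 + 9*y/2 + 28*exp(-y/4)


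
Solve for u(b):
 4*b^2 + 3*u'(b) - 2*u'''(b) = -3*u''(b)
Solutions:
 u(b) = C1 + C2*exp(b*(3 - sqrt(33))/4) + C3*exp(b*(3 + sqrt(33))/4) - 4*b^3/9 + 4*b^2/3 - 40*b/9


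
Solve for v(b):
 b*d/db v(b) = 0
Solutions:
 v(b) = C1


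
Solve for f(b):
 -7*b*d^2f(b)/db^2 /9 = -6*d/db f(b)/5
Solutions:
 f(b) = C1 + C2*b^(89/35)


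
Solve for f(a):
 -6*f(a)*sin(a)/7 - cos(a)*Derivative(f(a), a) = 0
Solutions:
 f(a) = C1*cos(a)^(6/7)


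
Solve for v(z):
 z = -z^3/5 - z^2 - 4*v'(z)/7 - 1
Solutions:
 v(z) = C1 - 7*z^4/80 - 7*z^3/12 - 7*z^2/8 - 7*z/4


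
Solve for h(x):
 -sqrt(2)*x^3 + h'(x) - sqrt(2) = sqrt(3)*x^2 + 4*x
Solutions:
 h(x) = C1 + sqrt(2)*x^4/4 + sqrt(3)*x^3/3 + 2*x^2 + sqrt(2)*x


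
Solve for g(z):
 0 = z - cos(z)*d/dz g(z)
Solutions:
 g(z) = C1 + Integral(z/cos(z), z)


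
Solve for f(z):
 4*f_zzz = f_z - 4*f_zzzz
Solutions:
 f(z) = C1 + C2*exp(-z*(4/(3*sqrt(33) + 19)^(1/3) + (3*sqrt(33) + 19)^(1/3) + 4)/12)*sin(sqrt(3)*z*(-(3*sqrt(33) + 19)^(1/3) + 4/(3*sqrt(33) + 19)^(1/3))/12) + C3*exp(-z*(4/(3*sqrt(33) + 19)^(1/3) + (3*sqrt(33) + 19)^(1/3) + 4)/12)*cos(sqrt(3)*z*(-(3*sqrt(33) + 19)^(1/3) + 4/(3*sqrt(33) + 19)^(1/3))/12) + C4*exp(z*(-2 + 4/(3*sqrt(33) + 19)^(1/3) + (3*sqrt(33) + 19)^(1/3))/6)


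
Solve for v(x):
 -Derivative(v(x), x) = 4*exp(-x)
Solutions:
 v(x) = C1 + 4*exp(-x)


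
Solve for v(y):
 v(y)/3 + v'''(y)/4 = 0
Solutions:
 v(y) = C3*exp(-6^(2/3)*y/3) + (C1*sin(2^(2/3)*3^(1/6)*y/2) + C2*cos(2^(2/3)*3^(1/6)*y/2))*exp(6^(2/3)*y/6)


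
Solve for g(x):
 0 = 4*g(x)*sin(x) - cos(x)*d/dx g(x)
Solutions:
 g(x) = C1/cos(x)^4


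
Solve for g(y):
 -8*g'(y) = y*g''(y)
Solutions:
 g(y) = C1 + C2/y^7


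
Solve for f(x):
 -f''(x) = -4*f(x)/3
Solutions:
 f(x) = C1*exp(-2*sqrt(3)*x/3) + C2*exp(2*sqrt(3)*x/3)


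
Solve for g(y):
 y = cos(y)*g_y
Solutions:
 g(y) = C1 + Integral(y/cos(y), y)


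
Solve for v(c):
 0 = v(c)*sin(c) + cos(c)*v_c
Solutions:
 v(c) = C1*cos(c)


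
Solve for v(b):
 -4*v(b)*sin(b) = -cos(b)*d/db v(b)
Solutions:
 v(b) = C1/cos(b)^4


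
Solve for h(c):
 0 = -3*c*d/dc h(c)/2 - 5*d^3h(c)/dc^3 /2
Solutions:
 h(c) = C1 + Integral(C2*airyai(-3^(1/3)*5^(2/3)*c/5) + C3*airybi(-3^(1/3)*5^(2/3)*c/5), c)


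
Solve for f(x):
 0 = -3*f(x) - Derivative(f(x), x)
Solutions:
 f(x) = C1*exp(-3*x)


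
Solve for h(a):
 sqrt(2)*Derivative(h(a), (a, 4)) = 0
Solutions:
 h(a) = C1 + C2*a + C3*a^2 + C4*a^3


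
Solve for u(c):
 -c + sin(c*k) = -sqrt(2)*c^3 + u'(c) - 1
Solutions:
 u(c) = C1 + sqrt(2)*c^4/4 - c^2/2 + c - cos(c*k)/k


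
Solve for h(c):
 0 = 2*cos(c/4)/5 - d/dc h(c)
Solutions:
 h(c) = C1 + 8*sin(c/4)/5


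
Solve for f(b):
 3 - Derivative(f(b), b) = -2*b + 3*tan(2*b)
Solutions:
 f(b) = C1 + b^2 + 3*b + 3*log(cos(2*b))/2


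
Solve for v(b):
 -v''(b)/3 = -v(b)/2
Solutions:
 v(b) = C1*exp(-sqrt(6)*b/2) + C2*exp(sqrt(6)*b/2)


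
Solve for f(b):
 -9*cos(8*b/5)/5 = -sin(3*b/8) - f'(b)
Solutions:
 f(b) = C1 + 9*sin(8*b/5)/8 + 8*cos(3*b/8)/3


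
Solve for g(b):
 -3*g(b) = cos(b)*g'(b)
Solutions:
 g(b) = C1*(sin(b) - 1)^(3/2)/(sin(b) + 1)^(3/2)


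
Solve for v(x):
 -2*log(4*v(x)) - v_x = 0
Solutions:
 Integral(1/(log(_y) + 2*log(2)), (_y, v(x)))/2 = C1 - x


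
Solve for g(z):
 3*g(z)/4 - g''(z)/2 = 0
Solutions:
 g(z) = C1*exp(-sqrt(6)*z/2) + C2*exp(sqrt(6)*z/2)


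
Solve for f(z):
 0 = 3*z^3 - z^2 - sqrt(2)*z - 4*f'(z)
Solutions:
 f(z) = C1 + 3*z^4/16 - z^3/12 - sqrt(2)*z^2/8


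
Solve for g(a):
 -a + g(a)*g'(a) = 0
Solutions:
 g(a) = -sqrt(C1 + a^2)
 g(a) = sqrt(C1 + a^2)


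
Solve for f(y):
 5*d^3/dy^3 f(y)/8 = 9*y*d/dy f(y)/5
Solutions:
 f(y) = C1 + Integral(C2*airyai(2*3^(2/3)*5^(1/3)*y/5) + C3*airybi(2*3^(2/3)*5^(1/3)*y/5), y)


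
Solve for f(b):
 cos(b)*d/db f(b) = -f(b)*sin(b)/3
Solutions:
 f(b) = C1*cos(b)^(1/3)


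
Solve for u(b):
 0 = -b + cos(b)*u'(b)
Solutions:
 u(b) = C1 + Integral(b/cos(b), b)


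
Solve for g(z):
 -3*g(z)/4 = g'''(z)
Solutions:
 g(z) = C3*exp(-6^(1/3)*z/2) + (C1*sin(2^(1/3)*3^(5/6)*z/4) + C2*cos(2^(1/3)*3^(5/6)*z/4))*exp(6^(1/3)*z/4)


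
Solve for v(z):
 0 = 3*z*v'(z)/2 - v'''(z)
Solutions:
 v(z) = C1 + Integral(C2*airyai(2^(2/3)*3^(1/3)*z/2) + C3*airybi(2^(2/3)*3^(1/3)*z/2), z)


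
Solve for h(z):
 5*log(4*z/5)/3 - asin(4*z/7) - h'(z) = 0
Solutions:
 h(z) = C1 + 5*z*log(z)/3 - z*asin(4*z/7) - 2*z*log(5) - 5*z/3 + z*log(10)/3 + 3*z*log(2) - sqrt(49 - 16*z^2)/4


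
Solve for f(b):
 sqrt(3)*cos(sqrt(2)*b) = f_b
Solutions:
 f(b) = C1 + sqrt(6)*sin(sqrt(2)*b)/2


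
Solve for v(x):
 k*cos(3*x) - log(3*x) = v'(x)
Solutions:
 v(x) = C1 + k*sin(3*x)/3 - x*log(x) - x*log(3) + x


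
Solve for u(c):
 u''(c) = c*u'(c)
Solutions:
 u(c) = C1 + C2*erfi(sqrt(2)*c/2)


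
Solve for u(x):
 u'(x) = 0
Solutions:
 u(x) = C1


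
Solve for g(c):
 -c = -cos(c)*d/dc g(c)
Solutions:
 g(c) = C1 + Integral(c/cos(c), c)


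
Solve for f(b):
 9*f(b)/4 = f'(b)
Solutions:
 f(b) = C1*exp(9*b/4)


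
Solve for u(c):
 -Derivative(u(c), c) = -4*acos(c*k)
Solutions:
 u(c) = C1 + 4*Piecewise((c*acos(c*k) - sqrt(-c^2*k^2 + 1)/k, Ne(k, 0)), (pi*c/2, True))


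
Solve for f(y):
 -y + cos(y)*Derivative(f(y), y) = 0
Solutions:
 f(y) = C1 + Integral(y/cos(y), y)


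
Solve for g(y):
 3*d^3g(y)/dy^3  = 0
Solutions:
 g(y) = C1 + C2*y + C3*y^2


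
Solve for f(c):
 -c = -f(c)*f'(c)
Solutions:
 f(c) = -sqrt(C1 + c^2)
 f(c) = sqrt(C1 + c^2)


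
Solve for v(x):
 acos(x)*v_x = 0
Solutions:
 v(x) = C1


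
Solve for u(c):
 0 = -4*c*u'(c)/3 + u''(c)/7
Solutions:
 u(c) = C1 + C2*erfi(sqrt(42)*c/3)


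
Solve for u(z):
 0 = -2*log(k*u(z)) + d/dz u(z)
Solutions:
 li(k*u(z))/k = C1 + 2*z


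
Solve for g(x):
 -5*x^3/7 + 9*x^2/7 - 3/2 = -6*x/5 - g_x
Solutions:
 g(x) = C1 + 5*x^4/28 - 3*x^3/7 - 3*x^2/5 + 3*x/2


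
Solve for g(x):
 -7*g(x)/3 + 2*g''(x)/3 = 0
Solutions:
 g(x) = C1*exp(-sqrt(14)*x/2) + C2*exp(sqrt(14)*x/2)


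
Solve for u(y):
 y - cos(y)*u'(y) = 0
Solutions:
 u(y) = C1 + Integral(y/cos(y), y)


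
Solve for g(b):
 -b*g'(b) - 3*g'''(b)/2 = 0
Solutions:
 g(b) = C1 + Integral(C2*airyai(-2^(1/3)*3^(2/3)*b/3) + C3*airybi(-2^(1/3)*3^(2/3)*b/3), b)


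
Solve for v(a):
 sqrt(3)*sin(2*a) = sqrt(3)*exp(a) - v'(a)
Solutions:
 v(a) = C1 + sqrt(3)*exp(a) + sqrt(3)*cos(2*a)/2


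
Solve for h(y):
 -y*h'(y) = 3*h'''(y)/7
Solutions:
 h(y) = C1 + Integral(C2*airyai(-3^(2/3)*7^(1/3)*y/3) + C3*airybi(-3^(2/3)*7^(1/3)*y/3), y)


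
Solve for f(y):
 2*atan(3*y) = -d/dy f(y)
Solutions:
 f(y) = C1 - 2*y*atan(3*y) + log(9*y^2 + 1)/3


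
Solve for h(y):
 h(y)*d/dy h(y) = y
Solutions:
 h(y) = -sqrt(C1 + y^2)
 h(y) = sqrt(C1 + y^2)


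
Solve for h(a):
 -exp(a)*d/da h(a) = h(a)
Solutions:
 h(a) = C1*exp(exp(-a))


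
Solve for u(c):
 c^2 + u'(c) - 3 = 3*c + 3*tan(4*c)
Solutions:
 u(c) = C1 - c^3/3 + 3*c^2/2 + 3*c - 3*log(cos(4*c))/4


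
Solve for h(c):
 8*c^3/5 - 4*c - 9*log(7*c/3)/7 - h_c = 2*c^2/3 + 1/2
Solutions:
 h(c) = C1 + 2*c^4/5 - 2*c^3/9 - 2*c^2 - 9*c*log(c)/7 - 9*c*log(7)/7 + 11*c/14 + 9*c*log(3)/7


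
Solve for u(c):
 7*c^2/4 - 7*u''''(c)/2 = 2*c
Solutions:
 u(c) = C1 + C2*c + C3*c^2 + C4*c^3 + c^6/720 - c^5/210


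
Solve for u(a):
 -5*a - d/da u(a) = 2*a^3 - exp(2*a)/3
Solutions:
 u(a) = C1 - a^4/2 - 5*a^2/2 + exp(2*a)/6


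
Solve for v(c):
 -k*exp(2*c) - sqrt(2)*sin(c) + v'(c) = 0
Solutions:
 v(c) = C1 + k*exp(2*c)/2 - sqrt(2)*cos(c)


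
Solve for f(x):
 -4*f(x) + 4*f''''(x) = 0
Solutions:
 f(x) = C1*exp(-x) + C2*exp(x) + C3*sin(x) + C4*cos(x)


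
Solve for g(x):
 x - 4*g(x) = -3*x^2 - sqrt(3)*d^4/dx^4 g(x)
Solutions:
 g(x) = C1*exp(-sqrt(2)*3^(7/8)*x/3) + C2*exp(sqrt(2)*3^(7/8)*x/3) + C3*sin(sqrt(2)*3^(7/8)*x/3) + C4*cos(sqrt(2)*3^(7/8)*x/3) + 3*x^2/4 + x/4


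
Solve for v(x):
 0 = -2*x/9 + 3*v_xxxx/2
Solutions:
 v(x) = C1 + C2*x + C3*x^2 + C4*x^3 + x^5/810


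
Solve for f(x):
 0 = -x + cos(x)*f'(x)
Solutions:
 f(x) = C1 + Integral(x/cos(x), x)


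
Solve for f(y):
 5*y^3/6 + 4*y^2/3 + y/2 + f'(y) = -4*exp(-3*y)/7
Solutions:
 f(y) = C1 - 5*y^4/24 - 4*y^3/9 - y^2/4 + 4*exp(-3*y)/21


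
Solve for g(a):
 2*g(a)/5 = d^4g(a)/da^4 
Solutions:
 g(a) = C1*exp(-2^(1/4)*5^(3/4)*a/5) + C2*exp(2^(1/4)*5^(3/4)*a/5) + C3*sin(2^(1/4)*5^(3/4)*a/5) + C4*cos(2^(1/4)*5^(3/4)*a/5)


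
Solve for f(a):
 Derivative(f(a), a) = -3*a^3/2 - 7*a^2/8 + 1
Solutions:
 f(a) = C1 - 3*a^4/8 - 7*a^3/24 + a


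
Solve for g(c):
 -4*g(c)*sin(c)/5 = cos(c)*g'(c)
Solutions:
 g(c) = C1*cos(c)^(4/5)


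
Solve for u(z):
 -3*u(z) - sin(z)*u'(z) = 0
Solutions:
 u(z) = C1*(cos(z) + 1)^(3/2)/(cos(z) - 1)^(3/2)


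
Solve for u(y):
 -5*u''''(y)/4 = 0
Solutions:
 u(y) = C1 + C2*y + C3*y^2 + C4*y^3


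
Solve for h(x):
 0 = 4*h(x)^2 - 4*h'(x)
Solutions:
 h(x) = -1/(C1 + x)


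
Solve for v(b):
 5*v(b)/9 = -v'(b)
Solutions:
 v(b) = C1*exp(-5*b/9)


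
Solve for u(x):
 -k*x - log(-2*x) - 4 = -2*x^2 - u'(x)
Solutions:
 u(x) = C1 + k*x^2/2 - 2*x^3/3 + x*log(-x) + x*(log(2) + 3)


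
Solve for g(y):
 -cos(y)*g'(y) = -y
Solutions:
 g(y) = C1 + Integral(y/cos(y), y)


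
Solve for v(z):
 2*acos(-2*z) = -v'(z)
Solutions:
 v(z) = C1 - 2*z*acos(-2*z) - sqrt(1 - 4*z^2)


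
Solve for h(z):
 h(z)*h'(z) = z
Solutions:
 h(z) = -sqrt(C1 + z^2)
 h(z) = sqrt(C1 + z^2)


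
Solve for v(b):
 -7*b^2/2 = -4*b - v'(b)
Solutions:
 v(b) = C1 + 7*b^3/6 - 2*b^2


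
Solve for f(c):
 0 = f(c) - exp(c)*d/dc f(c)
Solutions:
 f(c) = C1*exp(-exp(-c))


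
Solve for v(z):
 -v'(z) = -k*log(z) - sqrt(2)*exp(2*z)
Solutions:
 v(z) = C1 + k*z*log(z) - k*z + sqrt(2)*exp(2*z)/2


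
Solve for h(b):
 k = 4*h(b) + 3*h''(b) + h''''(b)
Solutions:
 h(b) = k/4 + (C1*sin(sqrt(7)*b/2) + C2*cos(sqrt(7)*b/2))*exp(-b/2) + (C3*sin(sqrt(7)*b/2) + C4*cos(sqrt(7)*b/2))*exp(b/2)


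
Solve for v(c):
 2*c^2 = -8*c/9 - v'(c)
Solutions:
 v(c) = C1 - 2*c^3/3 - 4*c^2/9


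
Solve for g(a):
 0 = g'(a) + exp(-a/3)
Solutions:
 g(a) = C1 + 3*exp(-a/3)


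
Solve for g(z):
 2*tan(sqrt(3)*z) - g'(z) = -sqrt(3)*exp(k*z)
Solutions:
 g(z) = C1 + sqrt(3)*Piecewise((exp(k*z)/k, Ne(k, 0)), (z, True)) - 2*sqrt(3)*log(cos(sqrt(3)*z))/3


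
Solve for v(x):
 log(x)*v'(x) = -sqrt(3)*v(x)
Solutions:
 v(x) = C1*exp(-sqrt(3)*li(x))


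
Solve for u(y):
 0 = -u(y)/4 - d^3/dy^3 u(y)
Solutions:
 u(y) = C3*exp(-2^(1/3)*y/2) + (C1*sin(2^(1/3)*sqrt(3)*y/4) + C2*cos(2^(1/3)*sqrt(3)*y/4))*exp(2^(1/3)*y/4)


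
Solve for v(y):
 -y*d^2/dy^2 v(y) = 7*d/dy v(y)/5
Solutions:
 v(y) = C1 + C2/y^(2/5)


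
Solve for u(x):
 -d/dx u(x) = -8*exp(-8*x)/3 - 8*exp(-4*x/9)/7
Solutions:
 u(x) = C1 - exp(-8*x)/3 - 18*exp(-4*x/9)/7


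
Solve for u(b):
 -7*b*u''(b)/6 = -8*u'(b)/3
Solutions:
 u(b) = C1 + C2*b^(23/7)


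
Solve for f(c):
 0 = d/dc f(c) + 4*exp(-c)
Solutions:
 f(c) = C1 + 4*exp(-c)


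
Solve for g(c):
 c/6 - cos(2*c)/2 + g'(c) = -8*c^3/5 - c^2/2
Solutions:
 g(c) = C1 - 2*c^4/5 - c^3/6 - c^2/12 + sin(2*c)/4


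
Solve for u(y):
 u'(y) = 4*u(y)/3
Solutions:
 u(y) = C1*exp(4*y/3)


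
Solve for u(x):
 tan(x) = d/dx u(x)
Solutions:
 u(x) = C1 - log(cos(x))


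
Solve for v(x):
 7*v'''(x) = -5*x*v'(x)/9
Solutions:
 v(x) = C1 + Integral(C2*airyai(-735^(1/3)*x/21) + C3*airybi(-735^(1/3)*x/21), x)


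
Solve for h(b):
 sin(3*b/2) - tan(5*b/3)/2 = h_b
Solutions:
 h(b) = C1 + 3*log(cos(5*b/3))/10 - 2*cos(3*b/2)/3


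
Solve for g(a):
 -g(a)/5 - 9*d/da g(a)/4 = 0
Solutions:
 g(a) = C1*exp(-4*a/45)


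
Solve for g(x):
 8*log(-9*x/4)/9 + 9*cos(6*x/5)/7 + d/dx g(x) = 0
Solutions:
 g(x) = C1 - 8*x*log(-x)/9 - 16*x*log(3)/9 + 8*x/9 + 16*x*log(2)/9 - 15*sin(6*x/5)/14


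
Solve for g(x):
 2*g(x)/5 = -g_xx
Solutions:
 g(x) = C1*sin(sqrt(10)*x/5) + C2*cos(sqrt(10)*x/5)


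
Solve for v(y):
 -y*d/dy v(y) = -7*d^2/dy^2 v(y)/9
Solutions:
 v(y) = C1 + C2*erfi(3*sqrt(14)*y/14)


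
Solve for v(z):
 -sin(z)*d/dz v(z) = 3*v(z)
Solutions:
 v(z) = C1*(cos(z) + 1)^(3/2)/(cos(z) - 1)^(3/2)


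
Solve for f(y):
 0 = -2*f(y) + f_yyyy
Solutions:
 f(y) = C1*exp(-2^(1/4)*y) + C2*exp(2^(1/4)*y) + C3*sin(2^(1/4)*y) + C4*cos(2^(1/4)*y)


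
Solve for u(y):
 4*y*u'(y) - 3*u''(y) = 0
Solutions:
 u(y) = C1 + C2*erfi(sqrt(6)*y/3)


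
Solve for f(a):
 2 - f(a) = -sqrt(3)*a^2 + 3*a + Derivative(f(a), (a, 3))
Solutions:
 f(a) = C3*exp(-a) + sqrt(3)*a^2 - 3*a + (C1*sin(sqrt(3)*a/2) + C2*cos(sqrt(3)*a/2))*exp(a/2) + 2


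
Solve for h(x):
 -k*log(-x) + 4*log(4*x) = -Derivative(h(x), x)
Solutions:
 h(x) = C1 + x*(k - 4)*log(x) + x*(-k + I*pi*k - 8*log(2) + 4)


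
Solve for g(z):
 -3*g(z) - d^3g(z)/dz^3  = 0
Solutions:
 g(z) = C3*exp(-3^(1/3)*z) + (C1*sin(3^(5/6)*z/2) + C2*cos(3^(5/6)*z/2))*exp(3^(1/3)*z/2)


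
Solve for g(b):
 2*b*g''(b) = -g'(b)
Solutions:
 g(b) = C1 + C2*sqrt(b)


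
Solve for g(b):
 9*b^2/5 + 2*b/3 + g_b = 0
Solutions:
 g(b) = C1 - 3*b^3/5 - b^2/3


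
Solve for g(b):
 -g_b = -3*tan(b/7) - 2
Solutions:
 g(b) = C1 + 2*b - 21*log(cos(b/7))


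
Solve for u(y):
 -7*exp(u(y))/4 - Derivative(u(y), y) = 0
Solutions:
 u(y) = log(1/(C1 + 7*y)) + 2*log(2)


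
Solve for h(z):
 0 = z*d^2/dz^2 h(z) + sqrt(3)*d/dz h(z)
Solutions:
 h(z) = C1 + C2*z^(1 - sqrt(3))


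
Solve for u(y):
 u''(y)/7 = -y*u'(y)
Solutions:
 u(y) = C1 + C2*erf(sqrt(14)*y/2)


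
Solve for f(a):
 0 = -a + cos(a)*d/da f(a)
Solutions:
 f(a) = C1 + Integral(a/cos(a), a)


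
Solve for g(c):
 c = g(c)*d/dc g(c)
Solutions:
 g(c) = -sqrt(C1 + c^2)
 g(c) = sqrt(C1 + c^2)


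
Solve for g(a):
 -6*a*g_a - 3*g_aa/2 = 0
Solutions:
 g(a) = C1 + C2*erf(sqrt(2)*a)


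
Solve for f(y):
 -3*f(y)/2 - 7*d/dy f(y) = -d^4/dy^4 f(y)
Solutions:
 f(y) = (C1/sqrt(exp(y*sqrt(-2^(2/3)*(49 + sqrt(2433))^(1/3)/2 + 2*2^(1/3)/(49 + sqrt(2433))^(1/3) + 7*2^(5/6)/sqrt(-2/(49 + sqrt(2433))^(1/3) + 2^(1/3)*(49 + sqrt(2433))^(1/3)/2)))) + C2*sqrt(exp(y*sqrt(-2^(2/3)*(49 + sqrt(2433))^(1/3)/2 + 2*2^(1/3)/(49 + sqrt(2433))^(1/3) + 7*2^(5/6)/sqrt(-2/(49 + sqrt(2433))^(1/3) + 2^(1/3)*(49 + sqrt(2433))^(1/3)/2)))))*exp(2^(1/6)*y*sqrt(-2/(49 + sqrt(2433))^(1/3) + 2^(1/3)*(49 + sqrt(2433))^(1/3)/2)/2) + (C3*sin(y*sqrt(-2*2^(1/3)/(49 + sqrt(2433))^(1/3) + 2^(2/3)*(49 + sqrt(2433))^(1/3)/2 + 7*2^(5/6)/sqrt(-2/(49 + sqrt(2433))^(1/3) + 2^(1/3)*(49 + sqrt(2433))^(1/3)/2))/2) + C4*cos(y*sqrt(-2*2^(1/3)/(49 + sqrt(2433))^(1/3) + 2^(2/3)*(49 + sqrt(2433))^(1/3)/2 + 7*2^(5/6)/sqrt(-2/(49 + sqrt(2433))^(1/3) + 2^(1/3)*(49 + sqrt(2433))^(1/3)/2))/2))*exp(-2^(1/6)*y*sqrt(-2/(49 + sqrt(2433))^(1/3) + 2^(1/3)*(49 + sqrt(2433))^(1/3)/2)/2)


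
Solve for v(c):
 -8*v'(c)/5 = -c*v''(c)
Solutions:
 v(c) = C1 + C2*c^(13/5)


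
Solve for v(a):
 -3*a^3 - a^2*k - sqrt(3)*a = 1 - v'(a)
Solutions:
 v(a) = C1 + 3*a^4/4 + a^3*k/3 + sqrt(3)*a^2/2 + a


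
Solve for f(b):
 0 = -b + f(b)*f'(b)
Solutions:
 f(b) = -sqrt(C1 + b^2)
 f(b) = sqrt(C1 + b^2)


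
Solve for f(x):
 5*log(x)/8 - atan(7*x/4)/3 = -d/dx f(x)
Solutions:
 f(x) = C1 - 5*x*log(x)/8 + x*atan(7*x/4)/3 + 5*x/8 - 2*log(49*x^2 + 16)/21


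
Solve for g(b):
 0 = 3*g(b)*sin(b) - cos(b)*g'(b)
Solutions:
 g(b) = C1/cos(b)^3


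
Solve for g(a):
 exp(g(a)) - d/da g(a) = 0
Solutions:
 g(a) = log(-1/(C1 + a))


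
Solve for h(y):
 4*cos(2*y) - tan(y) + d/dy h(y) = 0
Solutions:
 h(y) = C1 - log(cos(y)) - 2*sin(2*y)


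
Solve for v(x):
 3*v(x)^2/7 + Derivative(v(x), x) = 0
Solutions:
 v(x) = 7/(C1 + 3*x)


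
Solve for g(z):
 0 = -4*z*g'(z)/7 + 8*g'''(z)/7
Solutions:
 g(z) = C1 + Integral(C2*airyai(2^(2/3)*z/2) + C3*airybi(2^(2/3)*z/2), z)


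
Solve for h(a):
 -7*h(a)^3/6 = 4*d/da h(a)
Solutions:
 h(a) = -2*sqrt(3)*sqrt(-1/(C1 - 7*a))
 h(a) = 2*sqrt(3)*sqrt(-1/(C1 - 7*a))


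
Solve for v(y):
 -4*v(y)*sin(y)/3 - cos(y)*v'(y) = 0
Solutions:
 v(y) = C1*cos(y)^(4/3)


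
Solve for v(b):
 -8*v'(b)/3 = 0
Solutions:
 v(b) = C1


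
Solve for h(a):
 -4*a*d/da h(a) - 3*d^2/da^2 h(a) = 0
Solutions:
 h(a) = C1 + C2*erf(sqrt(6)*a/3)


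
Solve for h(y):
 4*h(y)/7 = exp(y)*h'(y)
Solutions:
 h(y) = C1*exp(-4*exp(-y)/7)


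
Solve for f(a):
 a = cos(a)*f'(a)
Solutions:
 f(a) = C1 + Integral(a/cos(a), a)


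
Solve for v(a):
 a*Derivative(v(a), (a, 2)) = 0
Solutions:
 v(a) = C1 + C2*a


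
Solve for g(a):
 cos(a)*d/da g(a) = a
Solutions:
 g(a) = C1 + Integral(a/cos(a), a)


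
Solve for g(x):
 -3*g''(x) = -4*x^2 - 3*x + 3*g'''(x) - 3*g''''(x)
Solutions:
 g(x) = C1 + C2*x + C3*exp(x*(1 - sqrt(5))/2) + C4*exp(x*(1 + sqrt(5))/2) + x^4/9 - 5*x^3/18 + 13*x^2/6


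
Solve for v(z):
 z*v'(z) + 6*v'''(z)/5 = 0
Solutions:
 v(z) = C1 + Integral(C2*airyai(-5^(1/3)*6^(2/3)*z/6) + C3*airybi(-5^(1/3)*6^(2/3)*z/6), z)


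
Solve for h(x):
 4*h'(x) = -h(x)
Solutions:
 h(x) = C1*exp(-x/4)


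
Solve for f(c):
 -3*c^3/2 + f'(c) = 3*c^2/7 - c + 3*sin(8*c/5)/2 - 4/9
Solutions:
 f(c) = C1 + 3*c^4/8 + c^3/7 - c^2/2 - 4*c/9 - 15*cos(8*c/5)/16


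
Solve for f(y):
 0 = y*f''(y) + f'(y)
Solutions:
 f(y) = C1 + C2*log(y)


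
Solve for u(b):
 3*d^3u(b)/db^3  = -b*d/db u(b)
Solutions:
 u(b) = C1 + Integral(C2*airyai(-3^(2/3)*b/3) + C3*airybi(-3^(2/3)*b/3), b)


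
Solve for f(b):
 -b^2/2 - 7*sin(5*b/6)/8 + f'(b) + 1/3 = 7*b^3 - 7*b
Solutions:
 f(b) = C1 + 7*b^4/4 + b^3/6 - 7*b^2/2 - b/3 - 21*cos(5*b/6)/20


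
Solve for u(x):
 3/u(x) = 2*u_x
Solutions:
 u(x) = -sqrt(C1 + 3*x)
 u(x) = sqrt(C1 + 3*x)


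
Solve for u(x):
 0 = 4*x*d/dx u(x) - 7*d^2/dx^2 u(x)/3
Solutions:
 u(x) = C1 + C2*erfi(sqrt(42)*x/7)


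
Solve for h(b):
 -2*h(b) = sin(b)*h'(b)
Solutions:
 h(b) = C1*(cos(b) + 1)/(cos(b) - 1)


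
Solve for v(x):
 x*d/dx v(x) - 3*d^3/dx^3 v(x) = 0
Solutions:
 v(x) = C1 + Integral(C2*airyai(3^(2/3)*x/3) + C3*airybi(3^(2/3)*x/3), x)


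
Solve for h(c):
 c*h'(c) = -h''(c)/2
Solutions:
 h(c) = C1 + C2*erf(c)


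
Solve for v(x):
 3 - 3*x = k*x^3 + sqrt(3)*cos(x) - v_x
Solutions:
 v(x) = C1 + k*x^4/4 + 3*x^2/2 - 3*x + sqrt(3)*sin(x)


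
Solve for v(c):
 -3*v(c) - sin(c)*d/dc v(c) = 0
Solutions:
 v(c) = C1*(cos(c) + 1)^(3/2)/(cos(c) - 1)^(3/2)


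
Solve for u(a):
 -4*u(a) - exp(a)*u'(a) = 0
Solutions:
 u(a) = C1*exp(4*exp(-a))


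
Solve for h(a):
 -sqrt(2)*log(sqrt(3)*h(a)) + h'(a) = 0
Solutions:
 -sqrt(2)*Integral(1/(2*log(_y) + log(3)), (_y, h(a))) = C1 - a


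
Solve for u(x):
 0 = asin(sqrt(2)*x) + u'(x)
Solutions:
 u(x) = C1 - x*asin(sqrt(2)*x) - sqrt(2)*sqrt(1 - 2*x^2)/2


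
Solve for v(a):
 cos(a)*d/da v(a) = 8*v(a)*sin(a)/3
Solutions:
 v(a) = C1/cos(a)^(8/3)


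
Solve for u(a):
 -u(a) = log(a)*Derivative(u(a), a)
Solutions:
 u(a) = C1*exp(-li(a))


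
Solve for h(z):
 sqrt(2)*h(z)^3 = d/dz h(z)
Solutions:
 h(z) = -sqrt(2)*sqrt(-1/(C1 + sqrt(2)*z))/2
 h(z) = sqrt(2)*sqrt(-1/(C1 + sqrt(2)*z))/2


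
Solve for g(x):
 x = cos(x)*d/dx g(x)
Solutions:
 g(x) = C1 + Integral(x/cos(x), x)


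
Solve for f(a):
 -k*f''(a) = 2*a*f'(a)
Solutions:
 f(a) = C1 + C2*sqrt(k)*erf(a*sqrt(1/k))


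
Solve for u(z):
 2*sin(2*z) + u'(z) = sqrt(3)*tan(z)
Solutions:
 u(z) = C1 - sqrt(3)*log(cos(z)) + cos(2*z)


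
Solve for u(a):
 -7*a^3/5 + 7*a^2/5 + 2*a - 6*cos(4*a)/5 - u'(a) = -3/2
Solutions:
 u(a) = C1 - 7*a^4/20 + 7*a^3/15 + a^2 + 3*a/2 - 3*sin(4*a)/10


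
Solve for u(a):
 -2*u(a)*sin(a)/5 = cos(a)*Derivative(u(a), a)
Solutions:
 u(a) = C1*cos(a)^(2/5)


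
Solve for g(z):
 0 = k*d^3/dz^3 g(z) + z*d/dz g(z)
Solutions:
 g(z) = C1 + Integral(C2*airyai(z*(-1/k)^(1/3)) + C3*airybi(z*(-1/k)^(1/3)), z)


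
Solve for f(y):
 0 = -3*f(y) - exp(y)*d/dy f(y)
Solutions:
 f(y) = C1*exp(3*exp(-y))


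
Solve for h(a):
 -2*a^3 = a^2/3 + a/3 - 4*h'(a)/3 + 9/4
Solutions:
 h(a) = C1 + 3*a^4/8 + a^3/12 + a^2/8 + 27*a/16


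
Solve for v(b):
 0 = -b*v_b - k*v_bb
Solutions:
 v(b) = C1 + C2*sqrt(k)*erf(sqrt(2)*b*sqrt(1/k)/2)


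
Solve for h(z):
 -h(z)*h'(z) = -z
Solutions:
 h(z) = -sqrt(C1 + z^2)
 h(z) = sqrt(C1 + z^2)


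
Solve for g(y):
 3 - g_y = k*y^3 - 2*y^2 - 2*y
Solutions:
 g(y) = C1 - k*y^4/4 + 2*y^3/3 + y^2 + 3*y


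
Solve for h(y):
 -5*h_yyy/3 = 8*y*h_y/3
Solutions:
 h(y) = C1 + Integral(C2*airyai(-2*5^(2/3)*y/5) + C3*airybi(-2*5^(2/3)*y/5), y)


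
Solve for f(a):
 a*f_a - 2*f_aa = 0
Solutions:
 f(a) = C1 + C2*erfi(a/2)


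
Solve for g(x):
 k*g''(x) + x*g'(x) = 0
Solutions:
 g(x) = C1 + C2*sqrt(k)*erf(sqrt(2)*x*sqrt(1/k)/2)


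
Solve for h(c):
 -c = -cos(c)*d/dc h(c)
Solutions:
 h(c) = C1 + Integral(c/cos(c), c)


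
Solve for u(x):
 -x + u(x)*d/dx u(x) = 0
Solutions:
 u(x) = -sqrt(C1 + x^2)
 u(x) = sqrt(C1 + x^2)


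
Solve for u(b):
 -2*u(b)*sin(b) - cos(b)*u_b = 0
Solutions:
 u(b) = C1*cos(b)^2


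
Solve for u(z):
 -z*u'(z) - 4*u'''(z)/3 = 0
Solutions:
 u(z) = C1 + Integral(C2*airyai(-6^(1/3)*z/2) + C3*airybi(-6^(1/3)*z/2), z)


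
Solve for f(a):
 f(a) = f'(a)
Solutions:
 f(a) = C1*exp(a)


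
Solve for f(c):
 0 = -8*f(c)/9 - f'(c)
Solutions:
 f(c) = C1*exp(-8*c/9)


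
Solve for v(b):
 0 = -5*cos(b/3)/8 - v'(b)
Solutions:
 v(b) = C1 - 15*sin(b/3)/8


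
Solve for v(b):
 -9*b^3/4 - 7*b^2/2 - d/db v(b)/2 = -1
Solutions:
 v(b) = C1 - 9*b^4/8 - 7*b^3/3 + 2*b


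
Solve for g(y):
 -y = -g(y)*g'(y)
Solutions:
 g(y) = -sqrt(C1 + y^2)
 g(y) = sqrt(C1 + y^2)


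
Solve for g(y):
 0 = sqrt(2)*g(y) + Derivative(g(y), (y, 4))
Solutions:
 g(y) = (C1*sin(2^(5/8)*y/2) + C2*cos(2^(5/8)*y/2))*exp(-2^(5/8)*y/2) + (C3*sin(2^(5/8)*y/2) + C4*cos(2^(5/8)*y/2))*exp(2^(5/8)*y/2)


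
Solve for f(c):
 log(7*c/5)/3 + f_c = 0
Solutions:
 f(c) = C1 - c*log(c)/3 - c*log(7)/3 + c/3 + c*log(5)/3


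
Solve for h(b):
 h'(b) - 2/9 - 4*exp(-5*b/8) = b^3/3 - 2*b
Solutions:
 h(b) = C1 + b^4/12 - b^2 + 2*b/9 - 32*exp(-5*b/8)/5


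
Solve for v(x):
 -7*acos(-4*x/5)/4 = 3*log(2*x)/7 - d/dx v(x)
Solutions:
 v(x) = C1 + 3*x*log(x)/7 + 7*x*acos(-4*x/5)/4 - 3*x/7 + 3*x*log(2)/7 + 7*sqrt(25 - 16*x^2)/16


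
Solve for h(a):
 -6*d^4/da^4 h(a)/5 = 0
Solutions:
 h(a) = C1 + C2*a + C3*a^2 + C4*a^3


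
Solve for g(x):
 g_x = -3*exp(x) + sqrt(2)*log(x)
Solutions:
 g(x) = C1 + sqrt(2)*x*log(x) - sqrt(2)*x - 3*exp(x)


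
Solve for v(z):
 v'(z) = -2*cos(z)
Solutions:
 v(z) = C1 - 2*sin(z)


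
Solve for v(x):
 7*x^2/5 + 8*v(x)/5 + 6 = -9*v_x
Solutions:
 v(x) = C1*exp(-8*x/45) - 7*x^2/8 + 315*x/32 - 15135/256


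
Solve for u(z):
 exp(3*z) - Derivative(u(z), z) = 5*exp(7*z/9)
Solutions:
 u(z) = C1 - 45*exp(7*z/9)/7 + exp(3*z)/3


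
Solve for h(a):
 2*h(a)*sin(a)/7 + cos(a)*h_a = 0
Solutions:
 h(a) = C1*cos(a)^(2/7)


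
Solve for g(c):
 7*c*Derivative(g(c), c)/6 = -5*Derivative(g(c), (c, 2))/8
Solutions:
 g(c) = C1 + C2*erf(sqrt(210)*c/15)


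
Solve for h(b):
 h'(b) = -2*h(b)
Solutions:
 h(b) = C1*exp(-2*b)


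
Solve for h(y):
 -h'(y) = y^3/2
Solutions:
 h(y) = C1 - y^4/8


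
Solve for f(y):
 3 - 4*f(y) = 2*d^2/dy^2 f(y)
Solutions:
 f(y) = C1*sin(sqrt(2)*y) + C2*cos(sqrt(2)*y) + 3/4


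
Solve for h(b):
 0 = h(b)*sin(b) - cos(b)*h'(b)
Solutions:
 h(b) = C1/cos(b)


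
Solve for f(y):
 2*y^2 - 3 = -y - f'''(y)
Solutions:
 f(y) = C1 + C2*y + C3*y^2 - y^5/30 - y^4/24 + y^3/2


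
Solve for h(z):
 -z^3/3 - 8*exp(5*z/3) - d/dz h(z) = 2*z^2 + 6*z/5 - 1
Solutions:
 h(z) = C1 - z^4/12 - 2*z^3/3 - 3*z^2/5 + z - 24*exp(5*z/3)/5


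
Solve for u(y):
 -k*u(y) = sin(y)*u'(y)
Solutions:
 u(y) = C1*exp(k*(-log(cos(y) - 1) + log(cos(y) + 1))/2)


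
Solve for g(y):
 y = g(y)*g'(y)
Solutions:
 g(y) = -sqrt(C1 + y^2)
 g(y) = sqrt(C1 + y^2)


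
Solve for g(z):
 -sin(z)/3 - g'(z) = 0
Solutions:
 g(z) = C1 + cos(z)/3


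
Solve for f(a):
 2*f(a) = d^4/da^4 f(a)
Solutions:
 f(a) = C1*exp(-2^(1/4)*a) + C2*exp(2^(1/4)*a) + C3*sin(2^(1/4)*a) + C4*cos(2^(1/4)*a)


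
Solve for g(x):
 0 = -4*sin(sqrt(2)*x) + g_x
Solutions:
 g(x) = C1 - 2*sqrt(2)*cos(sqrt(2)*x)


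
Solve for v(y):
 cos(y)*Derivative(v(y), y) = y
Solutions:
 v(y) = C1 + Integral(y/cos(y), y)


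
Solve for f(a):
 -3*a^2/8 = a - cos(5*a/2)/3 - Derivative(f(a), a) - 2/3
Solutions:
 f(a) = C1 + a^3/8 + a^2/2 - 2*a/3 - 2*sin(5*a/2)/15


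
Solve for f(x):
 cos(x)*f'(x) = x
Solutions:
 f(x) = C1 + Integral(x/cos(x), x)


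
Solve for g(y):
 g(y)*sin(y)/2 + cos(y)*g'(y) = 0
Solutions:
 g(y) = C1*sqrt(cos(y))
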